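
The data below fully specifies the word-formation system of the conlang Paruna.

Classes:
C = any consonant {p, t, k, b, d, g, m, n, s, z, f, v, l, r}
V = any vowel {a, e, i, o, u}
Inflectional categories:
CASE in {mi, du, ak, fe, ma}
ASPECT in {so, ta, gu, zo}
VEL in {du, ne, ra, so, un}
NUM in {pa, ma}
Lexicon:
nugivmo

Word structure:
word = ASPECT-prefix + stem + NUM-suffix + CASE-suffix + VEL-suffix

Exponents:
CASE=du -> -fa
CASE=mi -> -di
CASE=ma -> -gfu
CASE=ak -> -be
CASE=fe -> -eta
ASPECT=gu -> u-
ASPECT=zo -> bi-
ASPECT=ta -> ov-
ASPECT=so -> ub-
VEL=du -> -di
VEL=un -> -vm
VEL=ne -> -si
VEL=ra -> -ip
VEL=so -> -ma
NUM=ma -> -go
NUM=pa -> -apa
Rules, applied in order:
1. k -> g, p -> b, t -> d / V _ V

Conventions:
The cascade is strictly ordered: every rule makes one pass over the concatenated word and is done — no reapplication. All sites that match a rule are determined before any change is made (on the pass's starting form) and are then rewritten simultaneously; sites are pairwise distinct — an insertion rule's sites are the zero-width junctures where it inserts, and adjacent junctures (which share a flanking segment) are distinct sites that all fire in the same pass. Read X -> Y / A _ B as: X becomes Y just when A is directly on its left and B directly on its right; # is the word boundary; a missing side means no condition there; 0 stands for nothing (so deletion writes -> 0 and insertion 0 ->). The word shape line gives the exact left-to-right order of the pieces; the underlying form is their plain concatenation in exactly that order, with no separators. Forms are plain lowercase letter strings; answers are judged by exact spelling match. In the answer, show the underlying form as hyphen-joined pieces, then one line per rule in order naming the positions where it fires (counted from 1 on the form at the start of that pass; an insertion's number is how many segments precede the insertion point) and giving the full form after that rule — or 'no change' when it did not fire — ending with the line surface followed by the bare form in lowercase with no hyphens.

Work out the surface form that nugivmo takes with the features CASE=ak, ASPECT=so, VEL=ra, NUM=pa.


underlying: ub-nugivmo-apa-be-ip
1. k -> g, p -> b, t -> d / V _ V: fires at position(s) 11: ubnugivmoababeip
surface: ubnugivmoababeip


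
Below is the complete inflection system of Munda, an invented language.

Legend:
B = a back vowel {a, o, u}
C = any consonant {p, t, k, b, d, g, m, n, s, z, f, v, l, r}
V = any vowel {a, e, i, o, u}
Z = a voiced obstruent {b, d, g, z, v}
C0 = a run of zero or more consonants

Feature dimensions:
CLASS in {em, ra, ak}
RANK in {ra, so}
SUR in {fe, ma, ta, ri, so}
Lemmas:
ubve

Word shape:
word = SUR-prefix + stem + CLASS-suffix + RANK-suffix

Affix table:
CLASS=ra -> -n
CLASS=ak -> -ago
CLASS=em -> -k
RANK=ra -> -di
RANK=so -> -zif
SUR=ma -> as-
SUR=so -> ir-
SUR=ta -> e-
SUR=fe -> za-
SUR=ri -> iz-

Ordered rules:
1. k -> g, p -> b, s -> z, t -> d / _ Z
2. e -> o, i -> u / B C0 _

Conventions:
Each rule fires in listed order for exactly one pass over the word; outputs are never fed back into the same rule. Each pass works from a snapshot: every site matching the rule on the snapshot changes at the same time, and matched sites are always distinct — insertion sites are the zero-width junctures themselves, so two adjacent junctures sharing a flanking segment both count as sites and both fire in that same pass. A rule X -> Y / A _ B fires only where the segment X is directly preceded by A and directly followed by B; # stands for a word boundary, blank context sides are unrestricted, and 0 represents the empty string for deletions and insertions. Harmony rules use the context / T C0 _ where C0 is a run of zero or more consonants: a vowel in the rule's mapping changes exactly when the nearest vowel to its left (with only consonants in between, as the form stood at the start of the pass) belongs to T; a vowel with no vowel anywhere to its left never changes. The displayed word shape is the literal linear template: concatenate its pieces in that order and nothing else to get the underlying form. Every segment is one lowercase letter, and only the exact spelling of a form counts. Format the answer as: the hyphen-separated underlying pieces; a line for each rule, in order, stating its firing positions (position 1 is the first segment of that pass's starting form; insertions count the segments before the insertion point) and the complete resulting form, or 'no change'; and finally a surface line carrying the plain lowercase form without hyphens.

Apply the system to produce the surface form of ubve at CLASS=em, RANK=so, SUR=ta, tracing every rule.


underlying: e-ubve-k-zif
1. k -> g, p -> b, s -> z, t -> d / _ Z: fires at position(s) 6: eubvegzif
2. e -> o, i -> u / B C0 _: fires at position(s) 5: eubvogzif
surface: eubvogzif


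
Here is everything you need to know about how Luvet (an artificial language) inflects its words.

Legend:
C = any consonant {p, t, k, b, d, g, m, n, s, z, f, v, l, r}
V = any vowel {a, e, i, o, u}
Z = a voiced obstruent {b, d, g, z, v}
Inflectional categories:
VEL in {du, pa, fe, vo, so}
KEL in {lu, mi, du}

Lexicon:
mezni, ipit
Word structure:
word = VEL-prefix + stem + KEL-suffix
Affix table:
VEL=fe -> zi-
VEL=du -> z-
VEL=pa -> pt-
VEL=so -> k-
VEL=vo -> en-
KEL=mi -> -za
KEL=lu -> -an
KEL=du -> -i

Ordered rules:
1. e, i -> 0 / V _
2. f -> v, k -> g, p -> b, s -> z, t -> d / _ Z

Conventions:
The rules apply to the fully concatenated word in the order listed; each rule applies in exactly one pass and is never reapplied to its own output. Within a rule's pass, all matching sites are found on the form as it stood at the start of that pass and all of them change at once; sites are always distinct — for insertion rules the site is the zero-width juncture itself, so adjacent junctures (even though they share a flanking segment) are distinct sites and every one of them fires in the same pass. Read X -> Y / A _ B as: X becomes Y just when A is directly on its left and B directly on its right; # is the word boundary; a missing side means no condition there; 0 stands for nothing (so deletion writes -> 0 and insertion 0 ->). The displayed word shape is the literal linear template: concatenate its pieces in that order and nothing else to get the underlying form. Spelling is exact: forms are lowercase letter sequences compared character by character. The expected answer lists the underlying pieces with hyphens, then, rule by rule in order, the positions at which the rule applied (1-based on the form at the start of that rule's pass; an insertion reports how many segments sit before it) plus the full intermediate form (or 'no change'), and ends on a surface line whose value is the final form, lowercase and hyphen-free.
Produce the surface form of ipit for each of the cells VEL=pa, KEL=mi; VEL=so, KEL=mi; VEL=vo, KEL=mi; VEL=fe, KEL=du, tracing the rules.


cell VEL=pa, KEL=mi:
underlying: pt-ipit-za
1. e, i -> 0 / V _: no change
2. f -> v, k -> g, p -> b, s -> z, t -> d / _ Z: fires at position(s) 6: ptipidza
surface: ptipidza

cell VEL=so, KEL=mi:
underlying: k-ipit-za
1. e, i -> 0 / V _: no change
2. f -> v, k -> g, p -> b, s -> z, t -> d / _ Z: fires at position(s) 5: kipidza
surface: kipidza

cell VEL=vo, KEL=mi:
underlying: en-ipit-za
1. e, i -> 0 / V _: no change
2. f -> v, k -> g, p -> b, s -> z, t -> d / _ Z: fires at position(s) 6: enipidza
surface: enipidza

cell VEL=fe, KEL=du:
underlying: zi-ipit-i
1. e, i -> 0 / V _: fires at position(s) 3: zipiti
2. f -> v, k -> g, p -> b, s -> z, t -> d / _ Z: no change
surface: zipiti


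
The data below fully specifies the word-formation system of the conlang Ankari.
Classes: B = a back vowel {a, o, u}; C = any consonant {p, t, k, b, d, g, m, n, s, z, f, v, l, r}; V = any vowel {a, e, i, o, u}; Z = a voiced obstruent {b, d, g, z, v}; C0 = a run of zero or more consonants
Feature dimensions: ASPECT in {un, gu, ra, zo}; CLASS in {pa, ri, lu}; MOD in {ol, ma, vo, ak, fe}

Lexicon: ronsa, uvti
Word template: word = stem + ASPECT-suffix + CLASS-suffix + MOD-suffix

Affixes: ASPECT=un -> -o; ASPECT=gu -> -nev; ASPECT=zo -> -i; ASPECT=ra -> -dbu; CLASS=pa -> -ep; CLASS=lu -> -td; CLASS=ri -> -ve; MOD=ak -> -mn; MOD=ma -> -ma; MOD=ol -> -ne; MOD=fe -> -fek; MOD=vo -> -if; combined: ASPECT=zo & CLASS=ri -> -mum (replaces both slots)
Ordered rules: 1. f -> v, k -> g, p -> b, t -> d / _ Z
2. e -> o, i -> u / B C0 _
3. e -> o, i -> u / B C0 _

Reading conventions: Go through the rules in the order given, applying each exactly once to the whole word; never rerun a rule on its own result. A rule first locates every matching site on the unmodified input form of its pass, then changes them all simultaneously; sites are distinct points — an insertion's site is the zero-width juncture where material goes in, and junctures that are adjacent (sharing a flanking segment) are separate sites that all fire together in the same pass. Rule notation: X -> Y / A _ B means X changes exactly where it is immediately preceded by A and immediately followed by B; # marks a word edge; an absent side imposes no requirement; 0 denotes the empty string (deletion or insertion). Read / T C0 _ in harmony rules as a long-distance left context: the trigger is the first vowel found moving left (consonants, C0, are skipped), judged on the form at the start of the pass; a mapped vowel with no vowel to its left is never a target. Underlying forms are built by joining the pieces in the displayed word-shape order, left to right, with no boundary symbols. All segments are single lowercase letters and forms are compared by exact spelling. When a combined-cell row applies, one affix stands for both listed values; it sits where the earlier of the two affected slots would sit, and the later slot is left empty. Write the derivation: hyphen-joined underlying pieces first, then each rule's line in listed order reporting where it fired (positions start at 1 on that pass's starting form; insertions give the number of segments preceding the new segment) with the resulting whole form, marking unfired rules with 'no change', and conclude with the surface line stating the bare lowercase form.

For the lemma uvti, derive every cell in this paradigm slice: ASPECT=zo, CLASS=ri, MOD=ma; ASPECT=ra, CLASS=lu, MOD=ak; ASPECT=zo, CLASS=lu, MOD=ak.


cell ASPECT=zo, CLASS=ri, MOD=ma:
underlying: uvti-mum-ma
1. f -> v, k -> g, p -> b, t -> d / _ Z: no change
2. e -> o, i -> u / B C0 _: fires at position(s) 4: uvtumumma
3. e -> o, i -> u / B C0 _: no change
surface: uvtumumma

cell ASPECT=ra, CLASS=lu, MOD=ak:
underlying: uvti-dbu-td-mn
1. f -> v, k -> g, p -> b, t -> d / _ Z: fires at position(s) 8: uvtidbuddmn
2. e -> o, i -> u / B C0 _: fires at position(s) 4: uvtudbuddmn
3. e -> o, i -> u / B C0 _: no change
surface: uvtudbuddmn

cell ASPECT=zo, CLASS=lu, MOD=ak:
underlying: uvti-i-td-mn
1. f -> v, k -> g, p -> b, t -> d / _ Z: fires at position(s) 6: uvtiiddmn
2. e -> o, i -> u / B C0 _: fires at position(s) 4: uvtuiddmn
3. e -> o, i -> u / B C0 _: fires at position(s) 5: uvtuuddmn
surface: uvtuuddmn


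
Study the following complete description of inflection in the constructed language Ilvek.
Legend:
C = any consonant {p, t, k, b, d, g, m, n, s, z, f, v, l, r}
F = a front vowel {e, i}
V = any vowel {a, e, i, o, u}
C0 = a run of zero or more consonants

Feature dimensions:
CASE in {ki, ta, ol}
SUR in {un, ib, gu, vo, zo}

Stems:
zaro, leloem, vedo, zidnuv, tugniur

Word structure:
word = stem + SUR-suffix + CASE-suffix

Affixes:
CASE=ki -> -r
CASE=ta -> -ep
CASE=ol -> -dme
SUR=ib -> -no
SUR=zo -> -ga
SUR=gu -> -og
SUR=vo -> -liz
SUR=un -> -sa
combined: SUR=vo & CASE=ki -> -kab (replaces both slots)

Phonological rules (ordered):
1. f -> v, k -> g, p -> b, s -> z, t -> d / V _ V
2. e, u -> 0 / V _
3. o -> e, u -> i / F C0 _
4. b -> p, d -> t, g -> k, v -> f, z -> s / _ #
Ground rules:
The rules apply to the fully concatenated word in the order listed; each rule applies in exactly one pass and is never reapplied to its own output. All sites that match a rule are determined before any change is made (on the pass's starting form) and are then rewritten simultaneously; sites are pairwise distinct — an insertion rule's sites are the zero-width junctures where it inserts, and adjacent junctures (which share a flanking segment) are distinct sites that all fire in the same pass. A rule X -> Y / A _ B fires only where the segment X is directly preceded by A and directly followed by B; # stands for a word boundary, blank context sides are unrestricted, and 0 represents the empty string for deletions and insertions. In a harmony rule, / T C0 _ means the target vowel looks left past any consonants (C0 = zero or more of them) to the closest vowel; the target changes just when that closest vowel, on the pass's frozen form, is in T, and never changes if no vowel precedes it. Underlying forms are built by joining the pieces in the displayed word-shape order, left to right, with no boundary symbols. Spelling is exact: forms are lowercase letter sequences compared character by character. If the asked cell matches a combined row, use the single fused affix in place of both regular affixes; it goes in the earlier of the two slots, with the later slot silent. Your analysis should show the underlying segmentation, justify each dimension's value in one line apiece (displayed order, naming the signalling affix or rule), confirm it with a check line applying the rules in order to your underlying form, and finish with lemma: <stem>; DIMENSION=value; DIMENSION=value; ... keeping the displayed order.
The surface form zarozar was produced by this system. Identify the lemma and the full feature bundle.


underlying: zaro-sa-r
CASE=ki - signalled by the affix -r
SUR=un - signalled by the affix -sa
check: zarosar -> zarozar -> zarozar -> zarozar -> zarozar
lemma: zaro; CASE=ki; SUR=un


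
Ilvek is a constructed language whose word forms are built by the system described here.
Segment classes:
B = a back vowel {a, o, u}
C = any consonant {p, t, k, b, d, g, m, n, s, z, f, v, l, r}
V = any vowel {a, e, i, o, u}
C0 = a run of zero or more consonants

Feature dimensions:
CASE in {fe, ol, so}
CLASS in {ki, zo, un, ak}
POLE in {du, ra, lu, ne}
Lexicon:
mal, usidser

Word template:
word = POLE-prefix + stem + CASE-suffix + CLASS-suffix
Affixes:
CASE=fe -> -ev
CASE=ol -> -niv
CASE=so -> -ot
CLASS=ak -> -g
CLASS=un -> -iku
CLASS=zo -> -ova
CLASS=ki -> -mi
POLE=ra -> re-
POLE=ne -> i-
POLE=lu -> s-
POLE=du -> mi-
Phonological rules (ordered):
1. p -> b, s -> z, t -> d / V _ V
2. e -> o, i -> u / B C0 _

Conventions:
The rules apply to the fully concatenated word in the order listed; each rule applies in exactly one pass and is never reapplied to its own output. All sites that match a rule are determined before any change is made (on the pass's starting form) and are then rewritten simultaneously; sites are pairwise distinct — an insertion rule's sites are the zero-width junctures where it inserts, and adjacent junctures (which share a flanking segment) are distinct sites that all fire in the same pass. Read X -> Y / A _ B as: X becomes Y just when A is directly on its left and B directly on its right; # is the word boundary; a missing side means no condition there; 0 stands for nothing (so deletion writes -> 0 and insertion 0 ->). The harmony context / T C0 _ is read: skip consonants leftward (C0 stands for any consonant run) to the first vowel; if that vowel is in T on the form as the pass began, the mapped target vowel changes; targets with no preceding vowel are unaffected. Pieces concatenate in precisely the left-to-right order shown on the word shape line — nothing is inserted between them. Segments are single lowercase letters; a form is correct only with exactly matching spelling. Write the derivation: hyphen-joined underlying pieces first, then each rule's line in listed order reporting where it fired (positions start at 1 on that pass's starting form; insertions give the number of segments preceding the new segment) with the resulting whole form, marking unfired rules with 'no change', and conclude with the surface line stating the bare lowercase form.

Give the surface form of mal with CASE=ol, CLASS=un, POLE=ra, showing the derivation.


underlying: re-mal-niv-iku
1. p -> b, s -> z, t -> d / V _ V: no change
2. e -> o, i -> u / B C0 _: fires at position(s) 7: remalnuviku
surface: remalnuviku


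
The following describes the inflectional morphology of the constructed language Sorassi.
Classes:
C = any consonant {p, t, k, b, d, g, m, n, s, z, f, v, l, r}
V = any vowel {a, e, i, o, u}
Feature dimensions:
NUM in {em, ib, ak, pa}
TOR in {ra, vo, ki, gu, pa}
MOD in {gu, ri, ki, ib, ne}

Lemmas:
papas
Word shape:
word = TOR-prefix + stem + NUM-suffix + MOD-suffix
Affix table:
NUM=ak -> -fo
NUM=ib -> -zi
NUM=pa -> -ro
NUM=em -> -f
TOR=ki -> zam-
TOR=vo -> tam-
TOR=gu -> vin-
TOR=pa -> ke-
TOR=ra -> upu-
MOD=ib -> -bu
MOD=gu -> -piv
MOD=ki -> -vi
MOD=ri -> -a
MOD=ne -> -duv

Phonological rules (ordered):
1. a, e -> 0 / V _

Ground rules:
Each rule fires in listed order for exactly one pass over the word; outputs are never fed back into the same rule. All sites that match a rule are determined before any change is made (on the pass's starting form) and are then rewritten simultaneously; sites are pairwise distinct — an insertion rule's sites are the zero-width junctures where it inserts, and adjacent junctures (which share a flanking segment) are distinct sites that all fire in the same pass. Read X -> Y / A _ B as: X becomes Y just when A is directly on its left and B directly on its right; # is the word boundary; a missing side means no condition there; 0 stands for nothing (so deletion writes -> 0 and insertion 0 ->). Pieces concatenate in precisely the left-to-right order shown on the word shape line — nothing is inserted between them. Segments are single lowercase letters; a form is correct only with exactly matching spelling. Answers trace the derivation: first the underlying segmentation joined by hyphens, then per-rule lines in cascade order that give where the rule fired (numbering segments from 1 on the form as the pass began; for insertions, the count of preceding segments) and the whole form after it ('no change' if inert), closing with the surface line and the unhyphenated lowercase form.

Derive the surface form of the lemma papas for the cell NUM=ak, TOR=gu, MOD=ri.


underlying: vin-papas-fo-a
1. a, e -> 0 / V _: fires at position(s) 11: vinpapasfo
surface: vinpapasfo


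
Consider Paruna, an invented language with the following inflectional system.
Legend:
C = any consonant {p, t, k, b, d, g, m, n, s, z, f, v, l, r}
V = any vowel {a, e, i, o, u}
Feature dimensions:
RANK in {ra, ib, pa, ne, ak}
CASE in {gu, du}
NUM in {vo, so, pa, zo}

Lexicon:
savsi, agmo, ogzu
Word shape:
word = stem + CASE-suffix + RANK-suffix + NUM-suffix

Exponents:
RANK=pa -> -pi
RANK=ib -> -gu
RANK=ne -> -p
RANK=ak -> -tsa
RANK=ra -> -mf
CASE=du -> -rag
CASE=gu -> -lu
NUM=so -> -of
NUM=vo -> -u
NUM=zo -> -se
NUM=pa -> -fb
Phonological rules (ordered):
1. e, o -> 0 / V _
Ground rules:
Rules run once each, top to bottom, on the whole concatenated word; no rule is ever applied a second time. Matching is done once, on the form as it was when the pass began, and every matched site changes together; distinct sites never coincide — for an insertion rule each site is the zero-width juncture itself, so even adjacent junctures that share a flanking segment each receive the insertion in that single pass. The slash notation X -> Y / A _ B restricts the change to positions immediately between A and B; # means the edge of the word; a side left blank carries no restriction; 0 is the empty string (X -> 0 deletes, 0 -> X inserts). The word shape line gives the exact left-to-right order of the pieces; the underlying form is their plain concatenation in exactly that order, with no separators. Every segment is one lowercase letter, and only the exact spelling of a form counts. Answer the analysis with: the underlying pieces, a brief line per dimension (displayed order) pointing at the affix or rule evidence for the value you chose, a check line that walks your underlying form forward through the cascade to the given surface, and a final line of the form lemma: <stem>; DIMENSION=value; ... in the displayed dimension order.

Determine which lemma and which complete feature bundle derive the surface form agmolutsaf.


underlying: agmo-lu-tsa-of
RANK=ak - signalled by the affix -tsa
CASE=gu - signalled by the affix -lu
NUM=so - signalled by the affix -of
check: agmolutsaof -> agmolutsaf
lemma: agmo; RANK=ak; CASE=gu; NUM=so


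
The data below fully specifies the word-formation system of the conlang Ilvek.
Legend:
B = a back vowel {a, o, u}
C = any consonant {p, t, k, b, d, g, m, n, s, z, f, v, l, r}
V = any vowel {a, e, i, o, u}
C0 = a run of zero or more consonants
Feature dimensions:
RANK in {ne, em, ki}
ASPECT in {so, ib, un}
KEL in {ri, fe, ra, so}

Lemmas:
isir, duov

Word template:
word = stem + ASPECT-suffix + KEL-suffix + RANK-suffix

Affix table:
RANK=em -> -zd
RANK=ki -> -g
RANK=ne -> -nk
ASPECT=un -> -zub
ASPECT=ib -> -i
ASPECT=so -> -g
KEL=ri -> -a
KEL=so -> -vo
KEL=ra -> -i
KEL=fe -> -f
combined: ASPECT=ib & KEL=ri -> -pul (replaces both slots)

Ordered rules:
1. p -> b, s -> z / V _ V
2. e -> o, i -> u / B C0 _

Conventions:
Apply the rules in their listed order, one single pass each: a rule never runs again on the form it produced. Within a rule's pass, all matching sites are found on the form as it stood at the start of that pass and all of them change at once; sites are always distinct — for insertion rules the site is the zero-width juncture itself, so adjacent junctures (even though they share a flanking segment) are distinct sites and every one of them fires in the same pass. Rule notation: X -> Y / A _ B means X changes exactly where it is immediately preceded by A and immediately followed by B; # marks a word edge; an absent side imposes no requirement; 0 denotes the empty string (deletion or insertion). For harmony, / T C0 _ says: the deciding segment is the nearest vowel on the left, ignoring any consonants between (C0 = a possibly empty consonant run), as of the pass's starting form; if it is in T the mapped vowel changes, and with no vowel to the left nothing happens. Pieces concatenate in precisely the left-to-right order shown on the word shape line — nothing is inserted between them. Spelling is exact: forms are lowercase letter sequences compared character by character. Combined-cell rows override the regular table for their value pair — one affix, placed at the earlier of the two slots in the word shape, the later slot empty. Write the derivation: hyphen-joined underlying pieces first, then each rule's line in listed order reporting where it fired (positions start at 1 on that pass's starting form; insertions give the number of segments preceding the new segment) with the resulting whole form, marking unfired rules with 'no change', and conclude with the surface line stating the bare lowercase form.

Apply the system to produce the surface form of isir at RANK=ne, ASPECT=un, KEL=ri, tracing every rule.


underlying: isir-zub-a-nk
1. p -> b, s -> z / V _ V: fires at position(s) 2: izirzubank
2. e -> o, i -> u / B C0 _: no change
surface: izirzubank


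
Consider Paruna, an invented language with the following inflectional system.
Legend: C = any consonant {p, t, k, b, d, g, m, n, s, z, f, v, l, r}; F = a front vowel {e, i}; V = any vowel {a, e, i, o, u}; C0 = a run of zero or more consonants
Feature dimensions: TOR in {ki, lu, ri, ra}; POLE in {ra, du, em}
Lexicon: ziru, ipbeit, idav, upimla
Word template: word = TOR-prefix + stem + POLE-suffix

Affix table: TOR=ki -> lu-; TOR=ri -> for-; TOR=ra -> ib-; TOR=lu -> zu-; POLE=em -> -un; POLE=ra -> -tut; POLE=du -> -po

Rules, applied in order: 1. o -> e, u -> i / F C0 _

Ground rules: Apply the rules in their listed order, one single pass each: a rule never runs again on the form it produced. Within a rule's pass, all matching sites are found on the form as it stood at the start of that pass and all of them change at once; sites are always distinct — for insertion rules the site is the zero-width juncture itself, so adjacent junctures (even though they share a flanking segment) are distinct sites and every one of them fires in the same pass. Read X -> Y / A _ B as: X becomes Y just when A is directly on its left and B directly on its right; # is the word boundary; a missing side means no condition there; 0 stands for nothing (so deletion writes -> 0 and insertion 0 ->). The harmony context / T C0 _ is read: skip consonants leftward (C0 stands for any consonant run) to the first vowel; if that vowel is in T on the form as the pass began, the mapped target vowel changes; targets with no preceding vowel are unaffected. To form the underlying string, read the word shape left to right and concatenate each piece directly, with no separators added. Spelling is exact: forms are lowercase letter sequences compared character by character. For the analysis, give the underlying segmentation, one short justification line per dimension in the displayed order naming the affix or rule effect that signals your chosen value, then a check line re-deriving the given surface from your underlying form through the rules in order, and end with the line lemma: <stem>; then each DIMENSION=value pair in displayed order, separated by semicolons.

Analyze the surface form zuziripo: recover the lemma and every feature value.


underlying: zu-ziru-po
TOR=lu - signalled by the affix zu-
POLE=du - signalled by the affix -po
check: zuzirupo -> zuziripo
lemma: ziru; TOR=lu; POLE=du


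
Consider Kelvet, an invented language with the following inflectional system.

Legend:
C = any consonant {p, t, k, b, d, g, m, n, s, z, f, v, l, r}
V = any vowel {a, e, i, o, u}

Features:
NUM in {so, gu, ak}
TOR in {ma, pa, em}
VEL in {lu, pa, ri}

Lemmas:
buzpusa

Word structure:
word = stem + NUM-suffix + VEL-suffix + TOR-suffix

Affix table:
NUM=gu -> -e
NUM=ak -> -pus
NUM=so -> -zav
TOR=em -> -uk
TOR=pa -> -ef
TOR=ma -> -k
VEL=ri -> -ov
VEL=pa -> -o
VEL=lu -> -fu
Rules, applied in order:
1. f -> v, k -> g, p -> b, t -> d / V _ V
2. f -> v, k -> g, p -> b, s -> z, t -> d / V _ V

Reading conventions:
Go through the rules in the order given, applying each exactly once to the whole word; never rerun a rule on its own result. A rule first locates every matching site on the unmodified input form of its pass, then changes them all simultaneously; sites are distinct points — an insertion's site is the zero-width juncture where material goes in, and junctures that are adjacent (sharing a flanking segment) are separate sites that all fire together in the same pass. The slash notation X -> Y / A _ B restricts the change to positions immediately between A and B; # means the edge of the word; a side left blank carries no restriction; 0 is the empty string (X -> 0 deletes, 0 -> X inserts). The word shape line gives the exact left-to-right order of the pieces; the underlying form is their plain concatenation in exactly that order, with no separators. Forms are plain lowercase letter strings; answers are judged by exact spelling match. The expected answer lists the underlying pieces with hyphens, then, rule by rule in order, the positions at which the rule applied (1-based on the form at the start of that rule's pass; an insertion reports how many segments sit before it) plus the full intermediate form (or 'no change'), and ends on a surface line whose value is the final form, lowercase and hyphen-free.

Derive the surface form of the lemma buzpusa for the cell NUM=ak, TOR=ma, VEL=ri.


underlying: buzpusa-pus-ov-k
1. f -> v, k -> g, p -> b, t -> d / V _ V: fires at position(s) 8: buzpusabusovk
2. f -> v, k -> g, p -> b, s -> z, t -> d / V _ V: fires at position(s) 6, 10: buzpuzabuzovk
surface: buzpuzabuzovk


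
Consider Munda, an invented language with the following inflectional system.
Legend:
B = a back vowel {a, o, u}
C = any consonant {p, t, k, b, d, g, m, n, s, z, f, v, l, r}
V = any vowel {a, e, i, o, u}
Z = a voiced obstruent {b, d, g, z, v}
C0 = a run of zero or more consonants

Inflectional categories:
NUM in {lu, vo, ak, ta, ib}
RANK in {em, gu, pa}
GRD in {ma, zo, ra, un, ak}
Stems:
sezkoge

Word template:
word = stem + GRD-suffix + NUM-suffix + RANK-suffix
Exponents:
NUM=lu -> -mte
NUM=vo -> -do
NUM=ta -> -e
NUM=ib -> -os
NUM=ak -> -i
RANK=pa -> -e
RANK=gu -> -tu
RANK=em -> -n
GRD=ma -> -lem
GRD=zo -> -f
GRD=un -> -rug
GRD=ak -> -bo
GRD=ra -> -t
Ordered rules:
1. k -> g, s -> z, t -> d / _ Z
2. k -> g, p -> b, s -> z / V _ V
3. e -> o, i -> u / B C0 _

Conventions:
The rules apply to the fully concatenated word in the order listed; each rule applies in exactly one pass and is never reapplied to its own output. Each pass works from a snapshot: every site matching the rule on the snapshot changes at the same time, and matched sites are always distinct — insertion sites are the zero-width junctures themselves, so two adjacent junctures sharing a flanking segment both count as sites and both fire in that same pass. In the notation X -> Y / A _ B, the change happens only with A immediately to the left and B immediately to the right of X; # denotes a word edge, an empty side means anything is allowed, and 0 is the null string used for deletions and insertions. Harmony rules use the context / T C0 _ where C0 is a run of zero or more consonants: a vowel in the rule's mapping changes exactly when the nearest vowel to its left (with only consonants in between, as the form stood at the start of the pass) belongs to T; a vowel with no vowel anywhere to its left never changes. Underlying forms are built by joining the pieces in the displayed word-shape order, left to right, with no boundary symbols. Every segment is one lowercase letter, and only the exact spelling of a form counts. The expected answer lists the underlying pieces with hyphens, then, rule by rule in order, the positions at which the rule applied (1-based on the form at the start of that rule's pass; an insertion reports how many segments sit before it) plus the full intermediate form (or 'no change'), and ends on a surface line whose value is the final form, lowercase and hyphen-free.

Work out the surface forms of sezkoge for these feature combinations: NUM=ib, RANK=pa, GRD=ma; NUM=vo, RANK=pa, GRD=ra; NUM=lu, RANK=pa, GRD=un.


cell NUM=ib, RANK=pa, GRD=ma:
underlying: sezkoge-lem-os-e
1. k -> g, s -> z, t -> d / _ Z: no change
2. k -> g, p -> b, s -> z / V _ V: fires at position(s) 12: sezkogelemoze
3. e -> o, i -> u / B C0 _: fires at position(s) 7, 13: sezkogolemozo
surface: sezkogolemozo

cell NUM=vo, RANK=pa, GRD=ra:
underlying: sezkoge-t-do-e
1. k -> g, s -> z, t -> d / _ Z: fires at position(s) 8: sezkogeddoe
2. k -> g, p -> b, s -> z / V _ V: no change
3. e -> o, i -> u / B C0 _: fires at position(s) 7, 11: sezkogoddoo
surface: sezkogoddoo

cell NUM=lu, RANK=pa, GRD=un:
underlying: sezkoge-rug-mte-e
1. k -> g, s -> z, t -> d / _ Z: no change
2. k -> g, p -> b, s -> z / V _ V: no change
3. e -> o, i -> u / B C0 _: fires at position(s) 7, 13: sezkogorugmtoe
surface: sezkogorugmtoe


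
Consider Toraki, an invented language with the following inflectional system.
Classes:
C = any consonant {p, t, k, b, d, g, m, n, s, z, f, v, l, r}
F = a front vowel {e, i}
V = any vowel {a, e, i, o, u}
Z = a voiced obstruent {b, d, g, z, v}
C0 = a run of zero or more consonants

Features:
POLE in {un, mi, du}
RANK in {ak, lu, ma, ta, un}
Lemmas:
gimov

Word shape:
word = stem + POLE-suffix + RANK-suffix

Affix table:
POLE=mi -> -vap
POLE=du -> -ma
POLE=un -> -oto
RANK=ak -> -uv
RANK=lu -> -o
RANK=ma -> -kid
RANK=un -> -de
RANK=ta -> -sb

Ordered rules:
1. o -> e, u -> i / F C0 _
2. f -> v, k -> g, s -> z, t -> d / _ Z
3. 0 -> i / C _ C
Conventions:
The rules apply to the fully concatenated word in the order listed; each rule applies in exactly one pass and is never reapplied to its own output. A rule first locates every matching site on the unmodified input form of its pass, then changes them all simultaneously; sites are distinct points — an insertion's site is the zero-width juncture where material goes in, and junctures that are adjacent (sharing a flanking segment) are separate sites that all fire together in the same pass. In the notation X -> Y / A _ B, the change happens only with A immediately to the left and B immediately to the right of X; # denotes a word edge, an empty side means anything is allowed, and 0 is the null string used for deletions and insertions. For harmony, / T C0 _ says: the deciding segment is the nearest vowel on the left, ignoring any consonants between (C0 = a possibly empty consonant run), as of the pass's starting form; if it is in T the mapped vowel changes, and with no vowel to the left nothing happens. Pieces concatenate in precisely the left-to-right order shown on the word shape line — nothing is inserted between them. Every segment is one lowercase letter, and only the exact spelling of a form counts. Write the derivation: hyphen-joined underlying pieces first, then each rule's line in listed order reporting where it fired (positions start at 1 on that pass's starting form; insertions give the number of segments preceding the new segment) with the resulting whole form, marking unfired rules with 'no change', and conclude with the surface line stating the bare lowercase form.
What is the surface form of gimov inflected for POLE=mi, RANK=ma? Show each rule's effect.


underlying: gimov-vap-kid
1. o -> e, u -> i / F C0 _: fires at position(s) 4: gimevvapkid
2. f -> v, k -> g, s -> z, t -> d / _ Z: no change
3. 0 -> i / C _ C: inserts after position(s) 5, 8: gimevivapikid
surface: gimevivapikid


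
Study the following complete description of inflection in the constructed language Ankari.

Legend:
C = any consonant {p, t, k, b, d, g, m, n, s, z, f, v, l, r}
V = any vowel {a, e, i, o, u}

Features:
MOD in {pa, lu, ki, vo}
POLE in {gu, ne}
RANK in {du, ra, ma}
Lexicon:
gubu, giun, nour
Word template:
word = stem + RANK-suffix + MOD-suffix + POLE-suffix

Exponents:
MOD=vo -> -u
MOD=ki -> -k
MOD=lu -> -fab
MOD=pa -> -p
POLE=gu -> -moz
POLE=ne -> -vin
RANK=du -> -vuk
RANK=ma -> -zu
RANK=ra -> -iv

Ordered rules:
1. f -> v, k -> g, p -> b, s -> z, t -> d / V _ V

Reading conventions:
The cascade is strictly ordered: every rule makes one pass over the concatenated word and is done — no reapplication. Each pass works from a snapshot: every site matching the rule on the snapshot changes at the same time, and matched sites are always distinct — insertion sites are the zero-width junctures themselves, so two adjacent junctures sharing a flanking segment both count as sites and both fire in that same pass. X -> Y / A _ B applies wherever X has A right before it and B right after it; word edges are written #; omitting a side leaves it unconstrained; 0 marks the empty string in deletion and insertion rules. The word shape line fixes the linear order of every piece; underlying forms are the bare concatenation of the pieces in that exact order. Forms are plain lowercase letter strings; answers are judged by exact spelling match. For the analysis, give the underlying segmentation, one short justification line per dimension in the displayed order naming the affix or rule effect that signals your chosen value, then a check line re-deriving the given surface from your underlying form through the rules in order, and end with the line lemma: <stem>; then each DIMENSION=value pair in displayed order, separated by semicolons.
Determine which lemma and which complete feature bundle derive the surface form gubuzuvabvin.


underlying: gubu-zu-fab-vin
MOD=lu - signalled by the affix -fab
POLE=ne - signalled by the affix -vin
RANK=ma - signalled by the affix -zu
check: gubuzufabvin -> gubuzuvabvin
lemma: gubu; MOD=lu; POLE=ne; RANK=ma


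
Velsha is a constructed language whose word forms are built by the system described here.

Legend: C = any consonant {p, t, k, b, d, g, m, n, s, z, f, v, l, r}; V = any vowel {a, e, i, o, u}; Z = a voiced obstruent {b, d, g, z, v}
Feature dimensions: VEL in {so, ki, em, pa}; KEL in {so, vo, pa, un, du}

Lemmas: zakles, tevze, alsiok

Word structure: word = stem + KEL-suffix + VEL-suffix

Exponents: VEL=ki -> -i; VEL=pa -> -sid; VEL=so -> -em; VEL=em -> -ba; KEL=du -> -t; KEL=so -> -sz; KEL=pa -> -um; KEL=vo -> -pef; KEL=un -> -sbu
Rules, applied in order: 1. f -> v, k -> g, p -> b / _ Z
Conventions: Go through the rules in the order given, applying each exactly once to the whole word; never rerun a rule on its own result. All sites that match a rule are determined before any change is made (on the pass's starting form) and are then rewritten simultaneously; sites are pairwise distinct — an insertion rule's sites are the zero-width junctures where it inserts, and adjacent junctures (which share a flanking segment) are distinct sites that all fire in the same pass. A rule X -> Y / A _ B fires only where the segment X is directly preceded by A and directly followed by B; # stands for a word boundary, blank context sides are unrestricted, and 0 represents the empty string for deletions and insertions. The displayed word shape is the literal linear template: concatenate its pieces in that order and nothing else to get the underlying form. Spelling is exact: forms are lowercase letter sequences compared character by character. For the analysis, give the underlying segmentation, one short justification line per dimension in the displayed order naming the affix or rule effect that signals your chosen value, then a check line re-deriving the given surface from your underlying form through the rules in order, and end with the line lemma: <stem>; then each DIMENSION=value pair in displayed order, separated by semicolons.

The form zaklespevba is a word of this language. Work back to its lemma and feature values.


underlying: zakles-pef-ba
VEL=em - signalled by the affix -ba
KEL=vo - signalled by the affix -pef
check: zaklespefba -> zaklespevba
lemma: zakles; VEL=em; KEL=vo


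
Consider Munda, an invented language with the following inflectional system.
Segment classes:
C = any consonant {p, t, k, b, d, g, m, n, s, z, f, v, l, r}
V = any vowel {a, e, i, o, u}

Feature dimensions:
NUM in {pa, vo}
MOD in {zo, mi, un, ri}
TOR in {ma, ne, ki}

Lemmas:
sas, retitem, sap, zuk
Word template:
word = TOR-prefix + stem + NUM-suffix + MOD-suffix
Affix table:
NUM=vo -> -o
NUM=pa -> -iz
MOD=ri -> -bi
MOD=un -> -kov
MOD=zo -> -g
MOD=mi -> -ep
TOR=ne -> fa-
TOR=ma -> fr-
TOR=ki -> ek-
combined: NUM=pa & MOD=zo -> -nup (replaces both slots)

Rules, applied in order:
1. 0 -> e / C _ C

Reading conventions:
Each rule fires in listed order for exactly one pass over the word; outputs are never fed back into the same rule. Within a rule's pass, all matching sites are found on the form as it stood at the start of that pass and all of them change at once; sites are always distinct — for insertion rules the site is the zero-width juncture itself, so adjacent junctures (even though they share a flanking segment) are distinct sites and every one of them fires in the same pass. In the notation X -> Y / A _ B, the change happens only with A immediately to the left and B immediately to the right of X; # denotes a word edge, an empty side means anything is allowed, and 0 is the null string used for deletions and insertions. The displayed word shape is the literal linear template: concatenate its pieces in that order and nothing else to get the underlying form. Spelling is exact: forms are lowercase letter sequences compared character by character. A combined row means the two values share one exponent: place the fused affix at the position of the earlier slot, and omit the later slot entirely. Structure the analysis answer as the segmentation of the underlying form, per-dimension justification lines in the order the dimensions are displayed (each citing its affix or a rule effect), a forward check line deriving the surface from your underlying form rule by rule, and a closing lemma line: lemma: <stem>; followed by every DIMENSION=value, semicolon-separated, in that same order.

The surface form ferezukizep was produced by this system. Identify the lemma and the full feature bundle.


underlying: fr-zuk-iz-ep
NUM=pa - signalled by the affix -iz
MOD=mi - signalled by the affix -ep
TOR=ma - signalled by the affix fr-
check: frzukizep -> ferezukizep
lemma: zuk; NUM=pa; MOD=mi; TOR=ma
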